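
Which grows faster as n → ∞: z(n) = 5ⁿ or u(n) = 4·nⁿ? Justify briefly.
Comparing growth rates:
Growth-rate hierarchy: log n ≺ any polynomial ≺ any exponential cⁿ (c>1) ≺ n! ≺ nⁿ.
super-exponential nⁿ dominates exponential base 5 asymptotically.

u(n) grows faster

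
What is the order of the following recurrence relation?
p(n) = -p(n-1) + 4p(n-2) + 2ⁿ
The order is the largest lag k for which p(n-k) appears. Here the deepest term is p(n-2) (the 2ⁿ term is non-homogeneous and does not affect the order), so the order is 2.

Order 2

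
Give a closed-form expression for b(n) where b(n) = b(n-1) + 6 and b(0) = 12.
Recurrence: b(n) = b(n-1) + 6, initial: b(0) = 12.
Each step adds 6, so b(n) = b(0) + 6n = 6n + 12.

b(n) = 6n + 12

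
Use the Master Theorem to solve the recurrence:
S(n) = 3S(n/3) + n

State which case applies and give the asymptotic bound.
Master Theorem template: S(n) = a·S(n/b) + f(n).
Here: a=3, b=3, f(n)=n
Compute log_b(a) = log_3(3) = 1.
f(n) = n = Θ(n). Case 2: S(n) = Θ(n log n).

Case 2: S(n) = Θ(n log n)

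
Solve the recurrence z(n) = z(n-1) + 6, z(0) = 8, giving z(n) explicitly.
Recurrence: z(n) = z(n-1) + 6, initial: z(0) = 8.
Each step adds 6, so z(n) = z(0) + 6n = 6n + 8.

z(n) = 6n + 8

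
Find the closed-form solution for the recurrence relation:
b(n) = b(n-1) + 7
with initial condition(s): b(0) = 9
Recurrence: b(n) = b(n-1) + 7, initial: b(0) = 9.
Each step adds 7, so b(n) = b(0) + 7n = 7n + 9.

b(n) = 7n + 9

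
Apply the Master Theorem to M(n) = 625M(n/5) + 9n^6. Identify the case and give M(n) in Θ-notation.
Master Theorem template: M(n) = a·M(n/b) + f(n).
Here: a=625, b=5, f(n)=9n^6
Compute log_b(a) = log_5(625) = 4.
f(n) = 9n^6 = Ω(n^(4+ε)) with ε = 2, and the regularity condition holds (a·f(n/b) = (a/b^6)·f(n) with a/b^6 = 5^-2 < 1). Case 3: M(n) = Θ(f(n)) = Θ(n^6).

Case 3: M(n) = Θ(n^6)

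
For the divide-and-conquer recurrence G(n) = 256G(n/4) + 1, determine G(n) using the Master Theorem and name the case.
Master Theorem template: G(n) = a·G(n/b) + f(n).
Here: a=256, b=4, f(n)=1
Compute log_b(a) = log_4(256) = 4.
f(n) = 1 = O(n^(4-ε)) with ε = 4. Case 1: G(n) = Θ(n^log_b(a)) = Θ(n^4).

Case 1: G(n) = Θ(n^4)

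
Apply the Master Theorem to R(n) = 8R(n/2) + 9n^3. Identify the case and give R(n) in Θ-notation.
Master Theorem template: R(n) = a·R(n/b) + f(n).
Here: a=8, b=2, f(n)=9n^3
Compute log_b(a) = log_2(8) = 3.
f(n) = 9n^3 = Θ(n^3). Case 2: R(n) = Θ(n^3 log n).

Case 2: R(n) = Θ(n^3 log n)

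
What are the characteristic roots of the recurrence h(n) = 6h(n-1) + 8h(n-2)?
Substitute h(n) = rⁿ and divide through by rⁿ⁻²: r² - 6r - 8 = 0
Discriminant: 6² + 4·8 = 68, not a perfect square, so by the quadratic formula r = (6 ± √68)/2.
General solution: h(n) = A·r₁ⁿ + B·r₂ⁿ where r₁,r₂ = (6 ± √68)/2

Characteristic: r² - 6r - 8 = 0, Roots: r = (6 ± √68)/2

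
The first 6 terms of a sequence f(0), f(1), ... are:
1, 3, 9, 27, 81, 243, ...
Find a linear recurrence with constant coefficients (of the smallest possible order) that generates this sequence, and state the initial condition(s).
Look for the lowest-order linear relation among consecutive terms.
Observation: each term is 3× the previous.
Check at n=2: 3·3 = 9. ✓

f(n) = 3 × f(n-1), f(0) = 1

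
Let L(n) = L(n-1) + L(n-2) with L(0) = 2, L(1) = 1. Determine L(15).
Computing the sequence terms:
2, 1, 3, 4, 7, 11, 18, 29, 47, 76, 123, 199, 322, 521, 843, 1364

1364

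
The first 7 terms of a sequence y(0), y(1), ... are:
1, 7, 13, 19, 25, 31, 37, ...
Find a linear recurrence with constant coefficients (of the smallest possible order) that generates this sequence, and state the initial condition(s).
Look for the lowest-order linear relation among consecutive terms.
Observation: consecutive differences are constant (= 6).
Check at n=2: 1·7 + 6 = 13. ✓

y(n) = y(n-1) + 6, y(0) = 1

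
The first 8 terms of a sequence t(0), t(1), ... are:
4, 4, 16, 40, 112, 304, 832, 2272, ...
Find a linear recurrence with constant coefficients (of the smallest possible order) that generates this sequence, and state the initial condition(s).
Look for the lowest-order linear relation among consecutive terms.
Observation: t(n) - 2·t(n-1) - (2)·t(n-2) = 0 holds for the shown terms, and no order-1 relation t(n) = α·t(n-1) + β fits.
Check at n=3: 2·16 + (2)·4 = 40. ✓

t(n) = 2t(n-1) + 2t(n-2), t(0) = 4, t(1) = 4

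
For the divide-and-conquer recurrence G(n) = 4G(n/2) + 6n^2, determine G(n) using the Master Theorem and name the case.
Master Theorem template: G(n) = a·G(n/b) + f(n).
Here: a=4, b=2, f(n)=6n^2
Compute log_b(a) = log_2(4) = 2.
f(n) = 6n^2 = Θ(n^2). Case 2: G(n) = Θ(n^2 log n).

Case 2: G(n) = Θ(n^2 log n)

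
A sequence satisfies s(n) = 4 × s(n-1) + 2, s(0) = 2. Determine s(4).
Computing step by step:
s(0) = 2
s(1) = 4 × 2 + 2 = 10
s(2) = 4 × 10 + 2 = 42
s(3) = 4 × 42 + 2 = 170
s(4) = 4 × 170 + 2 = 682

682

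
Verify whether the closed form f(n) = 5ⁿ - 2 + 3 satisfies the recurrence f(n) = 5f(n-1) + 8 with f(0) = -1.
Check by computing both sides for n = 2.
From the recurrence with f(0) = -1:
  f(0) = -1, f(1) = 3, f(2) = 23
  so the recurrence gives f(2) = 23.
From the proposed closed form f(n) = 5ⁿ - 2 + 3:
  f(2) = 26.
The recurrence gives 23 but the closed form gives 26, so the closed form does not satisfy the recurrence.

No, the closed form is incorrect.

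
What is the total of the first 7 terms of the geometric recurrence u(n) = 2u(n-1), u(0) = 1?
Computing the sequence terms: 1, 2, 4, 8, 16, 32, 64
Adding these values together:

127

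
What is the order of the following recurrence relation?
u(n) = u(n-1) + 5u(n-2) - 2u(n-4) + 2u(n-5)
The order is the largest lag k for which u(n-k) appears. Here the deepest term is u(n-5), so the order is 5.

Order 5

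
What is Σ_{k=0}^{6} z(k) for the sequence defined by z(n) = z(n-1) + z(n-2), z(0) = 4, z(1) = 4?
Computing the sequence terms: 4, 4, 8, 12, 20, 32, 52
Adding these values together:

132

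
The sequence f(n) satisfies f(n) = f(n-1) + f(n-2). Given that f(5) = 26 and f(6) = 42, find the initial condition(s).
Work backwards using f(k) = f(k+2) - f(k+1):
f(4) = f(6) - f(5) = 42 - 26 = 16
f(3) = f(5) - f(4) = 26 - 16 = 10
f(2) = f(4) - f(3) = 16 - 10 = 6
f(1) = f(3) - f(2) = 10 - 6 = 4
f(0) = f(2) - f(1) = 6 - 4 = 2

f(0) = 2, f(1) = 4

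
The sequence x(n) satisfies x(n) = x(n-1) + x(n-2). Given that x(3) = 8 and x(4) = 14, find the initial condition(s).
Work backwards using x(k) = x(k+2) - x(k+1):
x(2) = x(4) - x(3) = 14 - 8 = 6
x(1) = x(3) - x(2) = 8 - 6 = 2
x(0) = x(2) - x(1) = 6 - 2 = 4

x(0) = 4, x(1) = 2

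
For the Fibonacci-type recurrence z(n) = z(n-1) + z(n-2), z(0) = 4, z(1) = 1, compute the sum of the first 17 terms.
Computing the sequence terms: 4, 1, 5, 6, 11, 17, 28, 45, 73, 118, 191, 309, 500, 809, 1309, 2118, 3427
Adding these values together:

8971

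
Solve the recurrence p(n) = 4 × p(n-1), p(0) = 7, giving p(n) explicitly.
Recurrence: p(n) = 4 × p(n-1), initial: p(0) = 7.
Each term is 4 times the previous, so this is geometric with ratio 4. After n steps: p(n) = p(0)·4ⁿ = 7·4ⁿ.

p(n) = 7·4ⁿ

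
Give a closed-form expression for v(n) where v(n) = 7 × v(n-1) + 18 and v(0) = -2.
Recurrence: v(n) = 7 × v(n-1) + 18, initial: v(0) = -2.
Try v(n) = A·7ⁿ + C. Substituting: A·7ⁿ + C = 7(A·7ⁿ⁻¹ + C) + 18 = A·7ⁿ + 7C + 18, so C = 7C + 18, giving C = -3. Then v(0) = A - 3 = -2 gives A = 1.

v(n) = 7ⁿ - 3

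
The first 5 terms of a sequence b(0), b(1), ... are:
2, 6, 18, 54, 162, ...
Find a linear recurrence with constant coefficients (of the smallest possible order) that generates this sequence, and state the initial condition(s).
Look for the lowest-order linear relation among consecutive terms.
Observation: each term is 3× the previous.
Check at n=2: 3·6 = 18. ✓

b(n) = 3 × b(n-1), b(0) = 2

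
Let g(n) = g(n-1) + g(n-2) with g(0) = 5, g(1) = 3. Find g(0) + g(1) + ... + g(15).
Computing the sequence terms: 5, 3, 8, 11, 19, 30, 49, 79, 128, 207, 335, 542, 877, 1419, 2296, 3715
Adding these values together:

9723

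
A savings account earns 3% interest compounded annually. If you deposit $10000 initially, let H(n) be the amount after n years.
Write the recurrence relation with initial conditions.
Each year the balance grows by 3%, i.e. is multiplied by 1 + 3/100 = 1.03, so H(n) = 1.03 × H(n-1). The initial deposit gives H(0) = 10000.
Unrolling gives the closed form H(n) = 10000 × (1.03)ⁿ.

H(n) = 1.03 × H(n-1), H(0) = 10000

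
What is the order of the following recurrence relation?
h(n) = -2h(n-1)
The order is the largest lag k for which h(n-k) appears. Here the deepest term is h(n-1), so the order is 1.

Order 1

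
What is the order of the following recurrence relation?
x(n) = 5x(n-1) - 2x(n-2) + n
The order is the largest lag k for which x(n-k) appears. Here the deepest term is x(n-2) (the n term is non-homogeneous and does not affect the order), so the order is 2.

Order 2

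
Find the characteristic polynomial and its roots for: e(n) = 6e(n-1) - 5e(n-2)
Substitute e(n) = rⁿ and divide through by rⁿ⁻²: r² - 6r + 5 = 0
Factor: (r - 1)(r - 5) = 0, so r = 1, 5.
General solution: e(n) = A·1ⁿ + B·5ⁿ

Characteristic: r² - 6r + 5 = 0, Roots: r = 1, 5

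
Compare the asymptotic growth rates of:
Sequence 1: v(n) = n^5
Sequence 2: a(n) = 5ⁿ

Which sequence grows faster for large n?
Comparing growth rates:
Growth-rate hierarchy: log n ≺ any polynomial ≺ any exponential cⁿ (c>1) ≺ n! ≺ nⁿ.
exponential base 5 dominates polynomial degree 5 asymptotically.

a(n) grows faster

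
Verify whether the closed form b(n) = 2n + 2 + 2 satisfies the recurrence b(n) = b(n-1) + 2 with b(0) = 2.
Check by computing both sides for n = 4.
From the recurrence with b(0) = 2:
  b(0) = 2, b(1) = 4, b(2) = 6, b(3) = 8, b(4) = 10
  so the recurrence gives b(4) = 10.
From the proposed closed form b(n) = 2n + 2 + 2:
  b(4) = 12.
The recurrence gives 10 but the closed form gives 12, so the closed form does not satisfy the recurrence.

No, the closed form is incorrect.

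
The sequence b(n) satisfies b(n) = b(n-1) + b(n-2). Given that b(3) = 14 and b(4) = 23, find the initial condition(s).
Work backwards using b(k) = b(k+2) - b(k+1):
b(2) = b(4) - b(3) = 23 - 14 = 9
b(1) = b(3) - b(2) = 14 - 9 = 5
b(0) = b(2) - b(1) = 9 - 5 = 4

b(0) = 4, b(1) = 5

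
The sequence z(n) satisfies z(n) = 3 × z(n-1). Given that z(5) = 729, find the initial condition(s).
In general z(n) = 3ⁿ · z(0). At n = 5: z(0) = z(5) / 3^5 = 729 / 243 = 3.

z(0) = 3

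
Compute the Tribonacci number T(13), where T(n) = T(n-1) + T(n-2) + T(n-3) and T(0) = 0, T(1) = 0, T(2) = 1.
Computing the sequence terms:
0, 0, 1, 1, 2, 4, 7, 13, 24, 44, 81, 149, 274, 504

504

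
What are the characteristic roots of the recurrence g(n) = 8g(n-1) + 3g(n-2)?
Substitute g(n) = rⁿ and divide through by rⁿ⁻²: r² - 8r - 3 = 0
Discriminant: 8² + 4·3 = 76, not a perfect square, so by the quadratic formula r = (8 ± √76)/2.
General solution: g(n) = A·r₁ⁿ + B·r₂ⁿ where r₁,r₂ = (8 ± √76)/2

Characteristic: r² - 8r - 3 = 0, Roots: r = (8 ± √76)/2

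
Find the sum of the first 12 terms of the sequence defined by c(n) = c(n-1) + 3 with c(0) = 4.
Computing the sequence terms: 4, 7, 10, 13, 16, 19, 22, 25, 28, 31, 34, 37
Adding these values together:

246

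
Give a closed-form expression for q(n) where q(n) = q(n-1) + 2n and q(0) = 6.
Recurrence: q(n) = q(n-1) + 2n, initial: q(0) = 6.
Telescoping: q(n) = q(0) + 2·Σᵢ₌₁ⁿ i = 6 + 2·n(n+1)/2.

q(n) = 2·n(n+1)/2 + 6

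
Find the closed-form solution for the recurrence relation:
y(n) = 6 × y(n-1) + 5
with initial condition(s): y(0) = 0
Recurrence: y(n) = 6 × y(n-1) + 5, initial: y(0) = 0.
Try y(n) = A·6ⁿ + C. Substituting: A·6ⁿ + C = 6(A·6ⁿ⁻¹ + C) + 5 = A·6ⁿ + 6C + 5, so C = 6C + 5, giving C = -1. Then y(0) = A - 1 = 0 gives A = 1.

y(n) = 6ⁿ - 1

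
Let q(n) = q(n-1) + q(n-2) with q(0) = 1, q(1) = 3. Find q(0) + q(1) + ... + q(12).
Computing the sequence terms: 1, 3, 4, 7, 11, 18, 29, 47, 76, 123, 199, 322, 521
Adding these values together:

1361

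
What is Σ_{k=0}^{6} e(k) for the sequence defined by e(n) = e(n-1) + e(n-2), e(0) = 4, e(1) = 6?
Computing the sequence terms: 4, 6, 10, 16, 26, 42, 68
Adding these values together:

172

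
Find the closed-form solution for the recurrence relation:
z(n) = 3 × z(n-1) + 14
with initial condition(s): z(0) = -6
Recurrence: z(n) = 3 × z(n-1) + 14, initial: z(0) = -6.
Try z(n) = A·3ⁿ + C. Substituting: A·3ⁿ + C = 3(A·3ⁿ⁻¹ + C) + 14 = A·3ⁿ + 3C + 14, so C = 3C + 14, giving C = -7. Then z(0) = A - 7 = -6 gives A = 1.

z(n) = 3ⁿ - 7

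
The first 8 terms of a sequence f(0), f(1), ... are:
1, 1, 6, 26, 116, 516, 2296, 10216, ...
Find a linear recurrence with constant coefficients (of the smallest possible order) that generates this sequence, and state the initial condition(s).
Look for the lowest-order linear relation among consecutive terms.
Observation: f(n) - 4·f(n-1) - (2)·f(n-2) = 0 holds for the shown terms, and no order-1 relation f(n) = α·f(n-1) + β fits.
Check at n=3: 4·6 + (2)·1 = 26. ✓

f(n) = 4f(n-1) + 2f(n-2), f(0) = 1, f(1) = 1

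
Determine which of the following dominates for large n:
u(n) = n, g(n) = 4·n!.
Comparing growth rates:
Growth-rate hierarchy: log n ≺ any polynomial ≺ any exponential cⁿ (c>1) ≺ n! ≺ nⁿ.
factorial dominates polynomial degree 1 asymptotically.

g(n) grows faster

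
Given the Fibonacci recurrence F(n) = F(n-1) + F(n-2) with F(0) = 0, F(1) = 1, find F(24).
Computing the sequence terms:
0, 1, 1, 2, 3, 5, 8, 13, 21, 34, 55, 89, 144, 233, 377, 610, 987, 1597, 2584, 4181, 6765, 10946, 17711, 28657, 46368

46368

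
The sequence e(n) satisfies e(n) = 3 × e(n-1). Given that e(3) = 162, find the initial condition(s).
In general e(n) = 3ⁿ · e(0). At n = 3: e(0) = e(3) / 3^3 = 162 / 27 = 6.

e(0) = 6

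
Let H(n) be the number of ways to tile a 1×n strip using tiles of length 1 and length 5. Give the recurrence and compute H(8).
Condition on the last tile: it has length 1 (leaving a 1×(n-1) strip) or length 5 (leaving a 1×(n-5) strip), so H(n) = H(n-1) + H(n-5) (order-5 linear recurrence).
For 0 ≤ i < 5 only unit tiles fit, so H(i) = 1.
Iterating the recurrence: H(5) = 2, H(6) = 3, H(7) = 4, H(8) = 5.

H(n) = H(n-1) + H(n-5), with H(i) = 1 for 0 ≤ i < 5; H(8) = 5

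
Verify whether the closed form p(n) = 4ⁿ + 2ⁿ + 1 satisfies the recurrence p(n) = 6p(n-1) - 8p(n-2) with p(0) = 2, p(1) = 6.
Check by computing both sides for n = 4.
From the recurrence with p(0) = 2, p(1) = 6:
  p(0) = 2, p(1) = 6, p(2) = 20, p(3) = 72, p(4) = 272
  so the recurrence gives p(4) = 272.
From the proposed closed form p(n) = 4ⁿ + 2ⁿ + 1:
  p(4) = 273.
The recurrence gives 272 but the closed form gives 273, so the closed form does not satisfy the recurrence.

No, the closed form is incorrect.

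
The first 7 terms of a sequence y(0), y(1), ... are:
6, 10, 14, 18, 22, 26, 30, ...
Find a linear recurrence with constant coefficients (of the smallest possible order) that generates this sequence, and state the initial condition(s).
Look for the lowest-order linear relation among consecutive terms.
Observation: consecutive differences are constant (= 4).
Check at n=2: 1·10 + 4 = 14. ✓

y(n) = y(n-1) + 4, y(0) = 6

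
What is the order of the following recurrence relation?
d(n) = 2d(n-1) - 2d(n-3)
The order is the largest lag k for which d(n-k) appears. Here the deepest term is d(n-3), so the order is 3.

Order 3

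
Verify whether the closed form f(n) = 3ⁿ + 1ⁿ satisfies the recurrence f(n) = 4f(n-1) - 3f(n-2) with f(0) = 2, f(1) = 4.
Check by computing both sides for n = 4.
From the recurrence with f(0) = 2, f(1) = 4:
  f(0) = 2, f(1) = 4, f(2) = 10, f(3) = 28, f(4) = 82
  so the recurrence gives f(4) = 82.
From the proposed closed form f(n) = 3ⁿ + 1ⁿ:
  f(4) = 82.
Both sides give 82 at n = 4, and the initial condition(s) match, so the closed form is consistent.

Yes, the closed form is correct.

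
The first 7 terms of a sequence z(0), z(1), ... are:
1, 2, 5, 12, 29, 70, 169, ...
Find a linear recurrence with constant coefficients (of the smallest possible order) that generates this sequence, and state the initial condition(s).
Look for the lowest-order linear relation among consecutive terms.
Observation: z(n) - 2·z(n-1) - (1)·z(n-2) = 0 holds for the shown terms, and no order-1 relation z(n) = α·z(n-1) + β fits.
Check at n=3: 2·5 + (1)·2 = 12. ✓

z(n) = 2z(n-1) + z(n-2), z(0) = 1, z(1) = 2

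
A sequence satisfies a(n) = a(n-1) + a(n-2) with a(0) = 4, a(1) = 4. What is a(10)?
Computing the sequence terms:
4, 4, 8, 12, 20, 32, 52, 84, 136, 220, 356

356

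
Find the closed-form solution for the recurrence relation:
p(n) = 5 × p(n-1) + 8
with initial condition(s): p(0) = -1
Recurrence: p(n) = 5 × p(n-1) + 8, initial: p(0) = -1.
Try p(n) = A·5ⁿ + C. Substituting: A·5ⁿ + C = 5(A·5ⁿ⁻¹ + C) + 8 = A·5ⁿ + 5C + 8, so C = 5C + 8, giving C = -2. Then p(0) = A - 2 = -1 gives A = 1.

p(n) = 5ⁿ - 2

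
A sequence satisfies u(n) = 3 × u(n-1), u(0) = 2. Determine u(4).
Computing step by step:
u(0) = 2
u(1) = 3 × 2 = 6
u(2) = 3 × 6 = 18
u(3) = 3 × 18 = 54
u(4) = 3 × 54 = 162

162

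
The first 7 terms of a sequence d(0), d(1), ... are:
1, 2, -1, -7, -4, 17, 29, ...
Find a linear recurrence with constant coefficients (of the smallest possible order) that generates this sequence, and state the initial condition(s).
Look for the lowest-order linear relation among consecutive terms.
Observation: d(n) - 1·d(n-1) - (-3)·d(n-2) = 0 holds for the shown terms, and no order-1 relation d(n) = α·d(n-1) + β fits.
Check at n=3: 1·-1 + (-3)·2 = -7. ✓

d(n) = d(n-1) - 3d(n-2), d(0) = 1, d(1) = 2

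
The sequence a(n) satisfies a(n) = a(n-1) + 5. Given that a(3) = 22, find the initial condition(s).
a(3) = a(0) + 3·5, so a(0) = 22 - 15 = 7.

a(0) = 7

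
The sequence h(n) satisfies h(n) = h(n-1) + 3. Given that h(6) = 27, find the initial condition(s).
h(6) = h(0) + 6·3, so h(0) = 27 - 18 = 9.

h(0) = 9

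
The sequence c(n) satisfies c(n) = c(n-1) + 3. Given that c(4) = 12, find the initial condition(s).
c(4) = c(0) + 4·3, so c(0) = 12 - 12 = 0.

c(0) = 0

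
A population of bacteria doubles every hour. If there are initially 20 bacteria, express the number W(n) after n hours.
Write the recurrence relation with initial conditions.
Each hour multiplies the count by 2, so the count after n hours depends only on the count after n-1 hours: W(n) = 2 × W(n-1). The starting count gives W(0) = 20.
Unrolling n times gives the closed form W(n) = 20 × 2ⁿ.

W(n) = 2 × W(n-1), W(0) = 20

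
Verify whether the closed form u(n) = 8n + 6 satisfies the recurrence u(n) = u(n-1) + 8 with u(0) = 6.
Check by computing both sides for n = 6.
From the recurrence with u(0) = 6:
  u(0) = 6, u(1) = 14, u(2) = 22, u(3) = 30, u(4) = 38, u(5) = 46, u(6) = 54
  so the recurrence gives u(6) = 54.
From the proposed closed form u(n) = 8n + 6:
  u(6) = 54.
Both sides give 54 at n = 6, and the initial condition(s) match, so the closed form is consistent.

Yes, the closed form is correct.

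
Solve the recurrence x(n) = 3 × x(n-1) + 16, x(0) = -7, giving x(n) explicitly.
Recurrence: x(n) = 3 × x(n-1) + 16, initial: x(0) = -7.
Try x(n) = A·3ⁿ + C. Substituting: A·3ⁿ + C = 3(A·3ⁿ⁻¹ + C) + 16 = A·3ⁿ + 3C + 16, so C = 3C + 16, giving C = -8. Then x(0) = A - 8 = -7 gives A = 1.

x(n) = 3ⁿ - 8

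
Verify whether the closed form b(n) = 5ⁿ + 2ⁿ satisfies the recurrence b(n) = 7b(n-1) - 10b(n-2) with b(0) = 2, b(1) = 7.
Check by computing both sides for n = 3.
From the recurrence with b(0) = 2, b(1) = 7:
  b(0) = 2, b(1) = 7, b(2) = 29, b(3) = 133
  so the recurrence gives b(3) = 133.
From the proposed closed form b(n) = 5ⁿ + 2ⁿ:
  b(3) = 133.
Both sides give 133 at n = 3, and the initial condition(s) match, so the closed form is consistent.

Yes, the closed form is correct.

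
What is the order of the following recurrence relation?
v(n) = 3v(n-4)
The order is the largest lag k for which v(n-k) appears. Here the deepest term is v(n-4), so the order is 4.

Order 4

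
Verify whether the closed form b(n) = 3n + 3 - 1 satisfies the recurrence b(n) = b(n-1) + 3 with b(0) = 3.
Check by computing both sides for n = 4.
From the recurrence with b(0) = 3:
  b(0) = 3, b(1) = 6, b(2) = 9, b(3) = 12, b(4) = 15
  so the recurrence gives b(4) = 15.
From the proposed closed form b(n) = 3n + 3 - 1:
  b(4) = 14.
The recurrence gives 15 but the closed form gives 14, so the closed form does not satisfy the recurrence.

No, the closed form is incorrect.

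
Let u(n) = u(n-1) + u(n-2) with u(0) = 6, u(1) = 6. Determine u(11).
Computing the sequence terms:
6, 6, 12, 18, 30, 48, 78, 126, 204, 330, 534, 864

864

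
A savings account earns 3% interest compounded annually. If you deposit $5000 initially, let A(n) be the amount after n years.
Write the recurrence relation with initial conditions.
Each year the balance grows by 3%, i.e. is multiplied by 1 + 3/100 = 1.03, so A(n) = 1.03 × A(n-1). The initial deposit gives A(0) = 5000.
Unrolling gives the closed form A(n) = 5000 × (1.03)ⁿ.

A(n) = 1.03 × A(n-1), A(0) = 5000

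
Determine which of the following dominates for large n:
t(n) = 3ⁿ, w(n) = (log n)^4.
Comparing growth rates:
Growth-rate hierarchy: log n ≺ any polynomial ≺ any exponential cⁿ (c>1) ≺ n! ≺ nⁿ.
exponential base 3 dominates polylogarithmic (log n)^4 asymptotically.

t(n) grows faster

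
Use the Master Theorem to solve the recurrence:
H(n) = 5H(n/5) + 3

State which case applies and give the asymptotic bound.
Master Theorem template: H(n) = a·H(n/b) + f(n).
Here: a=5, b=5, f(n)=3
Compute log_b(a) = log_5(5) = 1.
f(n) = 3 = O(n^(1-ε)) with ε = 1. Case 1: H(n) = Θ(n^log_b(a)) = Θ(n).

Case 1: H(n) = Θ(n)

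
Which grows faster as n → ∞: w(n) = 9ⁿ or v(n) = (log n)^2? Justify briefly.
Comparing growth rates:
Growth-rate hierarchy: log n ≺ any polynomial ≺ any exponential cⁿ (c>1) ≺ n! ≺ nⁿ.
exponential base 9 dominates polylogarithmic (log n)^2 asymptotically.

w(n) grows faster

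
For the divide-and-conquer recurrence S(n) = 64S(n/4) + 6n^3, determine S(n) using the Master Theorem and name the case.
Master Theorem template: S(n) = a·S(n/b) + f(n).
Here: a=64, b=4, f(n)=6n^3
Compute log_b(a) = log_4(64) = 3.
f(n) = 6n^3 = Θ(n^3). Case 2: S(n) = Θ(n^3 log n).

Case 2: S(n) = Θ(n^3 log n)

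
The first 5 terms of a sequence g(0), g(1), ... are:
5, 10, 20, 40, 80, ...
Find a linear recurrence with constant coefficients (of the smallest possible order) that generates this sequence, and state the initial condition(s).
Look for the lowest-order linear relation among consecutive terms.
Observation: each term is 2× the previous.
Check at n=2: 2·10 = 20. ✓

g(n) = 2 × g(n-1), g(0) = 5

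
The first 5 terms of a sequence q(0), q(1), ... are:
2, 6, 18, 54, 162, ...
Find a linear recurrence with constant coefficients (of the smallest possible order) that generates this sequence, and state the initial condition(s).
Look for the lowest-order linear relation among consecutive terms.
Observation: each term is 3× the previous.
Check at n=2: 3·6 = 18. ✓

q(n) = 3 × q(n-1), q(0) = 2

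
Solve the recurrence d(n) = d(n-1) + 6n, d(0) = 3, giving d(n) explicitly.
Recurrence: d(n) = d(n-1) + 6n, initial: d(0) = 3.
Telescoping: d(n) = d(0) + 6·Σᵢ₌₁ⁿ i = 3 + 6·n(n+1)/2.

d(n) = 6·n(n+1)/2 + 3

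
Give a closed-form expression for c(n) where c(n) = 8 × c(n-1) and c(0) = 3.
Recurrence: c(n) = 8 × c(n-1), initial: c(0) = 3.
Each term is 8 times the previous, so this is geometric with ratio 8. After n steps: c(n) = c(0)·8ⁿ = 3·8ⁿ.

c(n) = 3·8ⁿ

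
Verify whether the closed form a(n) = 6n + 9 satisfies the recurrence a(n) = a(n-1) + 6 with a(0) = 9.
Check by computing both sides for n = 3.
From the recurrence with a(0) = 9:
  a(0) = 9, a(1) = 15, a(2) = 21, a(3) = 27
  so the recurrence gives a(3) = 27.
From the proposed closed form a(n) = 6n + 9:
  a(3) = 27.
Both sides give 27 at n = 3, and the initial condition(s) match, so the closed form is consistent.

Yes, the closed form is correct.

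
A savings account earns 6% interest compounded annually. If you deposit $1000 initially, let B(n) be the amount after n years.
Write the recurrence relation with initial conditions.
Each year the balance grows by 6%, i.e. is multiplied by 1 + 6/100 = 1.06, so B(n) = 1.06 × B(n-1). The initial deposit gives B(0) = 1000.
Unrolling gives the closed form B(n) = 1000 × (1.06)ⁿ.

B(n) = 1.06 × B(n-1), B(0) = 1000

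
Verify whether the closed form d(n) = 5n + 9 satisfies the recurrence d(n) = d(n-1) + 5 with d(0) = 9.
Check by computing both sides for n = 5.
From the recurrence with d(0) = 9:
  d(0) = 9, d(1) = 14, d(2) = 19, d(3) = 24, d(4) = 29, d(5) = 34
  so the recurrence gives d(5) = 34.
From the proposed closed form d(n) = 5n + 9:
  d(5) = 34.
Both sides give 34 at n = 5, and the initial condition(s) match, so the closed form is consistent.

Yes, the closed form is correct.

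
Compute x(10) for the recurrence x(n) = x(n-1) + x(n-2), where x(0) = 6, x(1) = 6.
Computing the sequence terms:
6, 6, 12, 18, 30, 48, 78, 126, 204, 330, 534

534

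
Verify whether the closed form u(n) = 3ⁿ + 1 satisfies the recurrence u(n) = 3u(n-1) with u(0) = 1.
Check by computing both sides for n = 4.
From the recurrence with u(0) = 1:
  u(0) = 1, u(1) = 3, u(2) = 9, u(3) = 27, u(4) = 81
  so the recurrence gives u(4) = 81.
From the proposed closed form u(n) = 3ⁿ + 1:
  u(4) = 82.
The recurrence gives 81 but the closed form gives 82, so the closed form does not satisfy the recurrence.

No, the closed form is incorrect.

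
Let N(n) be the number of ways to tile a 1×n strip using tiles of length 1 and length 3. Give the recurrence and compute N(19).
Condition on the last tile: it has length 1 (leaving a 1×(n-1) strip) or length 3 (leaving a 1×(n-3) strip), so N(n) = N(n-1) + N(n-3) (order-3 linear recurrence).
For 0 ≤ i < 3 only unit tiles fit, so N(i) = 1.
Iterating the recurrence: N(3) = 2, N(4) = 3, N(5) = 4, N(6) = 6, N(7) = 9, N(8) = 13, N(9) = 19, N(10) = 28, N(11) = 41, N(12) = 60, N(13) = 88, N(14) = 129, N(15) = 189, N(16) = 277, N(17) = 406, N(18) = 595, N(19) = 872.

N(n) = N(n-1) + N(n-3), with N(i) = 1 for 0 ≤ i < 3; N(19) = 872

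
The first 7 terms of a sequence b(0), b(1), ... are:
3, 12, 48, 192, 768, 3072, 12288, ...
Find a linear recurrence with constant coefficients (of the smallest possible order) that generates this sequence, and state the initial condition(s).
Look for the lowest-order linear relation among consecutive terms.
Observation: each term is 4× the previous.
Check at n=2: 4·12 = 48. ✓

b(n) = 4 × b(n-1), b(0) = 3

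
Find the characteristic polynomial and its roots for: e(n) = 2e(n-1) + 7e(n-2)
Substitute e(n) = rⁿ and divide through by rⁿ⁻²: r² - 2r - 7 = 0
Discriminant: 2² + 4·7 = 32, not a perfect square, so by the quadratic formula r = (2 ± √32)/2.
General solution: e(n) = A·r₁ⁿ + B·r₂ⁿ where r₁,r₂ = (2 ± √32)/2

Characteristic: r² - 2r - 7 = 0, Roots: r = (2 ± √32)/2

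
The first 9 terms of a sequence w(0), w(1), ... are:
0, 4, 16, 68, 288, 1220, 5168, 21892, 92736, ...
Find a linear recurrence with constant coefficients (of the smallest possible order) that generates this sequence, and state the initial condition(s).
Look for the lowest-order linear relation among consecutive terms.
Observation: w(n) - 4·w(n-1) - (1)·w(n-2) = 0 holds for the shown terms, and no order-1 relation w(n) = α·w(n-1) + β fits.
Check at n=3: 4·16 + (1)·4 = 68. ✓

w(n) = 4w(n-1) + w(n-2), w(0) = 0, w(1) = 4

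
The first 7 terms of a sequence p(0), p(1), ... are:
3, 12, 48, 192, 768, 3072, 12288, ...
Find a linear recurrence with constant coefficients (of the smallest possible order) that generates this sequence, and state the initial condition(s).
Look for the lowest-order linear relation among consecutive terms.
Observation: each term is 4× the previous.
Check at n=2: 4·12 = 48. ✓

p(n) = 4 × p(n-1), p(0) = 3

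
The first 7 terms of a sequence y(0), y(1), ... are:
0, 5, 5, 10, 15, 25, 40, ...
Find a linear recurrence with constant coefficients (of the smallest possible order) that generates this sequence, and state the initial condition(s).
Look for the lowest-order linear relation among consecutive terms.
Observation: y(n) - 1·y(n-1) - (1)·y(n-2) = 0 holds for the shown terms, and no order-1 relation y(n) = α·y(n-1) + β fits.
Check at n=3: 1·5 + (1)·5 = 10. ✓

y(n) = y(n-1) + y(n-2), y(0) = 0, y(1) = 5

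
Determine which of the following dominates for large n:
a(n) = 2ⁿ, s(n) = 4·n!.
Comparing growth rates:
Growth-rate hierarchy: log n ≺ any polynomial ≺ any exponential cⁿ (c>1) ≺ n! ≺ nⁿ.
factorial dominates exponential base 2 asymptotically.

s(n) grows faster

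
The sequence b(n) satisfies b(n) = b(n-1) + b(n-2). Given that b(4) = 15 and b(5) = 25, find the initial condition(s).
Work backwards using b(k) = b(k+2) - b(k+1):
b(3) = b(5) - b(4) = 25 - 15 = 10
b(2) = b(4) - b(3) = 15 - 10 = 5
b(1) = b(3) - b(2) = 10 - 5 = 5
b(0) = b(2) - b(1) = 5 - 5 = 0

b(0) = 0, b(1) = 5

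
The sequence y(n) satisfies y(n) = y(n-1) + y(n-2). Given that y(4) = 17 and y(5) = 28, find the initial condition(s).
Work backwards using y(k) = y(k+2) - y(k+1):
y(3) = y(5) - y(4) = 28 - 17 = 11
y(2) = y(4) - y(3) = 17 - 11 = 6
y(1) = y(3) - y(2) = 11 - 6 = 5
y(0) = y(2) - y(1) = 6 - 5 = 1

y(0) = 1, y(1) = 5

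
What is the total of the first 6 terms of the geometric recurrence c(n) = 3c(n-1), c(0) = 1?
Computing the sequence terms: 1, 3, 9, 27, 81, 243
Adding these values together:

364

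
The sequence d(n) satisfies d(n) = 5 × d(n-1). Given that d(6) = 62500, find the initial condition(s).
In general d(n) = 5ⁿ · d(0). At n = 6: d(0) = d(6) / 5^6 = 62500 / 15625 = 4.

d(0) = 4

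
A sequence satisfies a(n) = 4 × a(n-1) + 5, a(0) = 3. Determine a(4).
Computing step by step:
a(0) = 3
a(1) = 4 × 3 + 5 = 17
a(2) = 4 × 17 + 5 = 73
a(3) = 4 × 73 + 5 = 297
a(4) = 4 × 297 + 5 = 1193

1193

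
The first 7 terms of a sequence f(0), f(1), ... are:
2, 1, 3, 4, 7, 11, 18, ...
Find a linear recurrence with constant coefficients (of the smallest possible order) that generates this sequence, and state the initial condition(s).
Look for the lowest-order linear relation among consecutive terms.
Observation: f(n) - 1·f(n-1) - (1)·f(n-2) = 0 holds for the shown terms, and no order-1 relation f(n) = α·f(n-1) + β fits.
Check at n=3: 1·3 + (1)·1 = 4. ✓

f(n) = f(n-1) + f(n-2), f(0) = 2, f(1) = 1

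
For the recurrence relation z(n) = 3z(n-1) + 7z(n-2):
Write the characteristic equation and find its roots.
Substitute z(n) = rⁿ and divide through by rⁿ⁻²: r² - 3r - 7 = 0
Discriminant: 3² + 4·7 = 37, not a perfect square, so by the quadratic formula r = (3 ± √37)/2.
General solution: z(n) = A·r₁ⁿ + B·r₂ⁿ where r₁,r₂ = (3 ± √37)/2

Characteristic: r² - 3r - 7 = 0, Roots: r = (3 ± √37)/2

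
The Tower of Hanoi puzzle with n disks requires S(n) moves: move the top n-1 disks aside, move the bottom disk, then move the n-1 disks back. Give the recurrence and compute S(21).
Moving n disks = move the top n-1 disks aside (S(n-1) moves) + move the largest disk (1 move) + move the n-1 disks back on top (S(n-1) moves), so S(n) = 2S(n-1) + 1, with S(1) = 1 (a single disk takes one move).
First terms: 1, 3, 7, 15, 31, 63, … — each is one less than a power of 2. Indeed S(n) + 1 = 2(S(n-1) + 1) with S(1) + 1 = 2, so S(n) + 1 = 2ⁿ and S(n) = 2ⁿ - 1.
Hence S(21) = 2^21 - 1 = 2097152 - 1 = 2097151.

S(n) = 2S(n-1) + 1, S(1) = 1; S(21) = 2097151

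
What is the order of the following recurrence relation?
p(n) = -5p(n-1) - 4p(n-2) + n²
The order is the largest lag k for which p(n-k) appears. Here the deepest term is p(n-2) (the n² term is non-homogeneous and does not affect the order), so the order is 2.

Order 2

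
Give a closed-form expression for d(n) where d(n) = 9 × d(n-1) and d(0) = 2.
Recurrence: d(n) = 9 × d(n-1), initial: d(0) = 2.
Each term is 9 times the previous, so this is geometric with ratio 9. After n steps: d(n) = d(0)·9ⁿ = 2·9ⁿ.

d(n) = 2·9ⁿ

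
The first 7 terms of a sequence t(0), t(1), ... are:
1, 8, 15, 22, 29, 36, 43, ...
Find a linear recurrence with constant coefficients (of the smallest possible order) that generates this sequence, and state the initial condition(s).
Look for the lowest-order linear relation among consecutive terms.
Observation: consecutive differences are constant (= 7).
Check at n=2: 1·8 + 7 = 15. ✓

t(n) = t(n-1) + 7, t(0) = 1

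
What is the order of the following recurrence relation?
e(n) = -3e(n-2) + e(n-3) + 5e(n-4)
The order is the largest lag k for which e(n-k) appears. Here the deepest term is e(n-4), so the order is 4.

Order 4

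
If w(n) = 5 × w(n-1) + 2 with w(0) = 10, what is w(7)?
Computing step by step:
w(0) = 10
w(1) = 5 × 10 + 2 = 52
w(2) = 5 × 52 + 2 = 262
w(3) = 5 × 262 + 2 = 1312
w(4) = 5 × 1312 + 2 = 6562
w(5) = 5 × 6562 + 2 = 32812
w(6) = 5 × 32812 + 2 = 164062
w(7) = 5 × 164062 + 2 = 820312

820312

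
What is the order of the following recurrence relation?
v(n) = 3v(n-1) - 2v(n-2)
The order is the largest lag k for which v(n-k) appears. Here the deepest term is v(n-2), so the order is 2.

Order 2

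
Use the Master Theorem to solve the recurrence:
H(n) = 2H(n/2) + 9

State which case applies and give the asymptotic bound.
Master Theorem template: H(n) = a·H(n/b) + f(n).
Here: a=2, b=2, f(n)=9
Compute log_b(a) = log_2(2) = 1.
f(n) = 9 = O(n^(1-ε)) with ε = 1. Case 1: H(n) = Θ(n^log_b(a)) = Θ(n).

Case 1: H(n) = Θ(n)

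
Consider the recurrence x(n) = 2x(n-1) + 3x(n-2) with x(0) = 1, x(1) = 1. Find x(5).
Computing the sequence terms:
1, 1, 5, 13, 41, 121

121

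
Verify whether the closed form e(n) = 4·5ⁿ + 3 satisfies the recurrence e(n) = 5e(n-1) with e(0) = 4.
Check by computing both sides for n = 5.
From the recurrence with e(0) = 4:
  e(0) = 4, e(1) = 20, e(2) = 100, e(3) = 500, e(4) = 2500, e(5) = 12500
  so the recurrence gives e(5) = 12500.
From the proposed closed form e(n) = 4·5ⁿ + 3:
  e(5) = 12503.
The recurrence gives 12500 but the closed form gives 12503, so the closed form does not satisfy the recurrence.

No, the closed form is incorrect.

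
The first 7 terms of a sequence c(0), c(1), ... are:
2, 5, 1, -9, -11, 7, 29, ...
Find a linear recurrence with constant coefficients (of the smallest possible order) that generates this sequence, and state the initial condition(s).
Look for the lowest-order linear relation among consecutive terms.
Observation: c(n) - 1·c(n-1) - (-2)·c(n-2) = 0 holds for the shown terms, and no order-1 relation c(n) = α·c(n-1) + β fits.
Check at n=3: 1·1 + (-2)·5 = -9. ✓

c(n) = c(n-1) - 2c(n-2), c(0) = 2, c(1) = 5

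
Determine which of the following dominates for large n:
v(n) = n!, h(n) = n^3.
Comparing growth rates:
Growth-rate hierarchy: log n ≺ any polynomial ≺ any exponential cⁿ (c>1) ≺ n! ≺ nⁿ.
factorial dominates polynomial degree 3 asymptotically.

v(n) grows faster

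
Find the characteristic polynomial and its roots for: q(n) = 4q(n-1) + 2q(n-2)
Substitute q(n) = rⁿ and divide through by rⁿ⁻²: r² - 4r - 2 = 0
Discriminant: 4² + 4·2 = 24, not a perfect square, so by the quadratic formula r = (4 ± √24)/2.
General solution: q(n) = A·r₁ⁿ + B·r₂ⁿ where r₁,r₂ = (4 ± √24)/2

Characteristic: r² - 4r - 2 = 0, Roots: r = (4 ± √24)/2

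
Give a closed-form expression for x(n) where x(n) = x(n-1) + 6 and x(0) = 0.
Recurrence: x(n) = x(n-1) + 6, initial: x(0) = 0.
Each step adds 6, so x(n) = x(0) + 6n = 6n.

x(n) = 6n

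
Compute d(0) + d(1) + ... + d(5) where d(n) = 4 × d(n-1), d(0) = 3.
Computing the sequence terms: 3, 12, 48, 192, 768, 3072
Adding these values together:

4095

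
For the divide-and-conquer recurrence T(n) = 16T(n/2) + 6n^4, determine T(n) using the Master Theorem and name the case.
Master Theorem template: T(n) = a·T(n/b) + f(n).
Here: a=16, b=2, f(n)=6n^4
Compute log_b(a) = log_2(16) = 4.
f(n) = 6n^4 = Θ(n^4). Case 2: T(n) = Θ(n^4 log n).

Case 2: T(n) = Θ(n^4 log n)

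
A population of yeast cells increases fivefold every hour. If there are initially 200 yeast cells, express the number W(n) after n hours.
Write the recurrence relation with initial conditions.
Each hour multiplies the count by 5, so the count after n hours depends only on the count after n-1 hours: W(n) = 5 × W(n-1). The starting count gives W(0) = 200.
Unrolling n times gives the closed form W(n) = 200 × 5ⁿ.

W(n) = 5 × W(n-1), W(0) = 200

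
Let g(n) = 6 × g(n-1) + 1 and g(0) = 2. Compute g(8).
Computing step by step:
g(0) = 2
g(1) = 6 × 2 + 1 = 13
g(2) = 6 × 13 + 1 = 79
g(3) = 6 × 79 + 1 = 475
g(4) = 6 × 475 + 1 = 2851
g(5) = 6 × 2851 + 1 = 17107
g(6) = 6 × 17107 + 1 = 102643
g(7) = 6 × 102643 + 1 = 615859
g(8) = 6 × 615859 + 1 = 3695155

3695155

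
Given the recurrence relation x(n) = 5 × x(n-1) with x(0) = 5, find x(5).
Computing step by step:
x(0) = 5
x(1) = 5 × 5 = 25
x(2) = 5 × 25 = 125
x(3) = 5 × 125 = 625
x(4) = 5 × 625 = 3125
x(5) = 5 × 3125 = 15625

15625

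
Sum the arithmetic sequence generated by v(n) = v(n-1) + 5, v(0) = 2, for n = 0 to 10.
Computing the sequence terms: 2, 7, 12, 17, 22, 27, 32, 37, 42, 47, 52
Adding these values together:

297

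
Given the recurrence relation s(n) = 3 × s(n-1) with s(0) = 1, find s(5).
Computing step by step:
s(0) = 1
s(1) = 3 × 1 = 3
s(2) = 3 × 3 = 9
s(3) = 3 × 9 = 27
s(4) = 3 × 27 = 81
s(5) = 3 × 81 = 243

243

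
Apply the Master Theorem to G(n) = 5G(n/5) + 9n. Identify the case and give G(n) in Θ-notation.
Master Theorem template: G(n) = a·G(n/b) + f(n).
Here: a=5, b=5, f(n)=9n
Compute log_b(a) = log_5(5) = 1.
f(n) = 9n = Θ(n). Case 2: G(n) = Θ(n log n).

Case 2: G(n) = Θ(n log n)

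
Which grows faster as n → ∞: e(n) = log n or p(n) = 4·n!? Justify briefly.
Comparing growth rates:
Growth-rate hierarchy: log n ≺ any polynomial ≺ any exponential cⁿ (c>1) ≺ n! ≺ nⁿ.
factorial dominates logarithmic asymptotically.

p(n) grows faster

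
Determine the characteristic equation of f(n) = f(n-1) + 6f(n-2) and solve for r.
Substitute f(n) = rⁿ and divide through by rⁿ⁻²: r² - r - 6 = 0
Factor: (r + 2)(r - 3) = 0, so r = -2, 3.
General solution: f(n) = A·(-2)ⁿ + B·3ⁿ

Characteristic: r² - r - 6 = 0, Roots: r = -2, 3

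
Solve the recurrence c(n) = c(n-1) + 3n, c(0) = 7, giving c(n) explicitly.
Recurrence: c(n) = c(n-1) + 3n, initial: c(0) = 7.
Telescoping: c(n) = c(0) + 3·Σᵢ₌₁ⁿ i = 7 + 3·n(n+1)/2.

c(n) = 3·n(n+1)/2 + 7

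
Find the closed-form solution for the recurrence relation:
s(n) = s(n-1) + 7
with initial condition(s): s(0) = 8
Recurrence: s(n) = s(n-1) + 7, initial: s(0) = 8.
Each step adds 7, so s(n) = s(0) + 7n = 7n + 8.

s(n) = 7n + 8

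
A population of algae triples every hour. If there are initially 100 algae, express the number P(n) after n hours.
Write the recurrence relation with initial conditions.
Each hour multiplies the count by 3, so the count after n hours depends only on the count after n-1 hours: P(n) = 3 × P(n-1). The starting count gives P(0) = 100.
Unrolling n times gives the closed form P(n) = 100 × 3ⁿ.

P(n) = 3 × P(n-1), P(0) = 100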